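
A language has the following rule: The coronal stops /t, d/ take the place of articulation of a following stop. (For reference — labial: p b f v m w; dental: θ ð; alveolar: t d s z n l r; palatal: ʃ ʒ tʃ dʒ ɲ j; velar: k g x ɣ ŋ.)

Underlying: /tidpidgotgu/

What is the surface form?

[tibpiggokgu]

/d/ before /p/ (labial) → [b]
/d/ before /g/ (velar) → [g]
/t/ before /g/ (velar) → [k]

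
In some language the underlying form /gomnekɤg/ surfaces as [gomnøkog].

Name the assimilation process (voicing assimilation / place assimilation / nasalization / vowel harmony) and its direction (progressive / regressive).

/e/→[ø] /ɤ/→[o].
Vowels agree with the first vowel, so the harmony is progressive.

vowel harmony, progressive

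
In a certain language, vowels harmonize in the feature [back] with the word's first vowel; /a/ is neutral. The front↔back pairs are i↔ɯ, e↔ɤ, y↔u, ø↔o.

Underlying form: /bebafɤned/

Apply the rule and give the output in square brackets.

[bebafened]

/ɤ/ harmonizes with /e/ ([-back]) → [e]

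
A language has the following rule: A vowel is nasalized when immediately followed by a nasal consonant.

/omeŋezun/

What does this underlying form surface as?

[õmẽŋezũn]

/o/ before nasal /m/ → [õ]
/e/ before nasal /ŋ/ → [ẽ]
/u/ before nasal /n/ → [ũ]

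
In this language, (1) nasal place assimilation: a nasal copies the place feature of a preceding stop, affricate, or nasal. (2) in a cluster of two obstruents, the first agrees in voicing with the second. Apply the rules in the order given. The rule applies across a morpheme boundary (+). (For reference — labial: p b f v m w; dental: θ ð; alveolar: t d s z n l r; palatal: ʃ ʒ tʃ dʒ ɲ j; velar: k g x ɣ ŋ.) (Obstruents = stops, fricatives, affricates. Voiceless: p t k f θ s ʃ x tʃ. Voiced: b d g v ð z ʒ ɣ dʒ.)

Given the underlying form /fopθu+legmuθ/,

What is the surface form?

Rule 1: /m/ after /g/ (velar) → [ŋ]
After rule 1: fopθu+legŋuθ
Rule 2: no segment meets the rule's conditions; no change.

[fopθu+legŋuθ]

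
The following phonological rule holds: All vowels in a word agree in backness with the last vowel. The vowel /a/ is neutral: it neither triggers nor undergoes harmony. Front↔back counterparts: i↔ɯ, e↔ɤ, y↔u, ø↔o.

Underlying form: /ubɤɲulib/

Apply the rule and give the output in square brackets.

[ybeɲylib]

/u/ harmonizes with /i/ ([-back]) → [y]
/ɤ/ harmonizes with /i/ ([-back]) → [e]
/u/ harmonizes with /i/ ([-back]) → [y]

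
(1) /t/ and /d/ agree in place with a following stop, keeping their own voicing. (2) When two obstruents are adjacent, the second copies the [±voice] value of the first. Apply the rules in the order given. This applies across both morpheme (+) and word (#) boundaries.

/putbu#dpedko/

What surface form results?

Rule 1: /t/ before /b/ (labial) → [p]
Rule 1: /d/ before /p/ (labial) → [b]
Rule 1: /d/ before /k/ (velar) → [g]
After rule 1: pupbu#bpegko
Rule 2: /b/ after /p/ (voiceless) → [p]
Rule 2: /p/ after /b/ (voiced) → [b]
Rule 2: /k/ after /g/ (voiced) → [g]

[puppu#bbeggo]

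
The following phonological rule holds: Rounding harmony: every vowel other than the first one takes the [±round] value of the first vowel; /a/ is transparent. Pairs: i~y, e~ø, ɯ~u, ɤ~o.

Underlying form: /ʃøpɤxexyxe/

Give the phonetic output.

/ɤ/ harmonizes with /ø/ ([+round]) → [o]
/e/ harmonizes with /ø/ ([+round]) → [ø]
/e/ harmonizes with /ø/ ([+round]) → [ø]

[ʃøpoxøxyxø]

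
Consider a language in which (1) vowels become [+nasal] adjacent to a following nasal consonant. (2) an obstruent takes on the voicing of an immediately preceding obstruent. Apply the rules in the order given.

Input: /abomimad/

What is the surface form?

[abõmĩmad]

Rule 1: /o/ before nasal /m/ → [õ]
Rule 1: /i/ before nasal /m/ → [ĩ]
After rule 1: abõmĩmad
Rule 2: no segment meets the rule's conditions; no change.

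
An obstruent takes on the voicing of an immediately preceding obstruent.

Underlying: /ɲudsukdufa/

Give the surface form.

/s/ after /d/ (voiced) → [z]
/d/ after /k/ (voiceless) → [t]

[ɲudzuktufa]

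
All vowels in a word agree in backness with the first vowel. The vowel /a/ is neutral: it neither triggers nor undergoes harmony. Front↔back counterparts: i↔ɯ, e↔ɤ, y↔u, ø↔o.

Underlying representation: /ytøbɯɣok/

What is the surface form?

[ytøbiɣøk]

/ɯ/ harmonizes with /y/ ([-back]) → [i]
/o/ harmonizes with /y/ ([-back]) → [ø]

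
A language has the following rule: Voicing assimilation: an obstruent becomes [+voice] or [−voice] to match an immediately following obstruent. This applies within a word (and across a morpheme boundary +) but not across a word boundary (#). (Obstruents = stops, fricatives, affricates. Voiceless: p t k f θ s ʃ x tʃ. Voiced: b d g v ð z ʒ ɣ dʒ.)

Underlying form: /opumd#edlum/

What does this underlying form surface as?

[opumd#edlum]

no segment meets the rule's conditions; no change.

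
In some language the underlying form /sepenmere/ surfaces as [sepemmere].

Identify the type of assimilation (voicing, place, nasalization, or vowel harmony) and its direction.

place assimilation, regressive

/n/→[m].
Each target copies a feature from the following segment, so the direction is regressive.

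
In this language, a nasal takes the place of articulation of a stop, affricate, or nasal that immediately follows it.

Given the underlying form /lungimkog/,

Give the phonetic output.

[luŋgiŋkog]

/n/ before /g/ (velar) → [ŋ]
/m/ before /k/ (velar) → [ŋ]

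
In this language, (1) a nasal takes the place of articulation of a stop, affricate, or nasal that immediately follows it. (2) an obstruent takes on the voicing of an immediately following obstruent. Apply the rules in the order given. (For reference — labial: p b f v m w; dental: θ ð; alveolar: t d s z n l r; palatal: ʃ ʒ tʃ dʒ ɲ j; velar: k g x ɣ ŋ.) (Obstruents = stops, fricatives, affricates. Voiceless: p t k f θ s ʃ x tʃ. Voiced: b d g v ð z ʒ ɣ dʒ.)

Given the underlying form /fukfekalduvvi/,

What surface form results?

[fukfekalduvvi]

Rule 1: no segment meets the rule's conditions; no change.
After rule 1: fukfekalduvvi
Rule 2: no segment meets the rule's conditions; no change.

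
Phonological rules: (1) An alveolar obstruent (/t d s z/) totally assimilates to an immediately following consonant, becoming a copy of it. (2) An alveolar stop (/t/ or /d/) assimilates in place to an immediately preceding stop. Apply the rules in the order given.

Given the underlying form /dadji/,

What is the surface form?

[dajji]

Rule 1: /d/ before /j/ → [j] (total assimilation)
After rule 1: dajji
Rule 2: no segment meets the rule's conditions; no change.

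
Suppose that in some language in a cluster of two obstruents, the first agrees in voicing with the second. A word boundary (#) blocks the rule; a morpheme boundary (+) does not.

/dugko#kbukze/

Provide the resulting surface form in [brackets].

[dukko#gbugze]

/g/ before /k/ (voiceless) → [k]
/k/ before /b/ (voiced) → [g]
/k/ before /z/ (voiced) → [g]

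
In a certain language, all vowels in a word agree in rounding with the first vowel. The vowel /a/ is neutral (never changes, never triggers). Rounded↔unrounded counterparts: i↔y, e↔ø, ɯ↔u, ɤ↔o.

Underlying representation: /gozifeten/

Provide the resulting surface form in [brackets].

/i/ harmonizes with /o/ ([+round]) → [y]
/e/ harmonizes with /o/ ([+round]) → [ø]
/e/ harmonizes with /o/ ([+round]) → [ø]

[gozyføtøn]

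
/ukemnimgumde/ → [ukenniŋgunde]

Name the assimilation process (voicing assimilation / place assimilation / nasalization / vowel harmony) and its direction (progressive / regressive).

place assimilation, regressive

/m/→[n] /m/→[ŋ] /m/→[n].
Each target copies a feature from the following segment, so the direction is regressive.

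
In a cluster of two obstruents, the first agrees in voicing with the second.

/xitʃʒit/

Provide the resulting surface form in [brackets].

/tʃ/ before /ʒ/ (voiced) → [dʒ]

[xidʒʒit]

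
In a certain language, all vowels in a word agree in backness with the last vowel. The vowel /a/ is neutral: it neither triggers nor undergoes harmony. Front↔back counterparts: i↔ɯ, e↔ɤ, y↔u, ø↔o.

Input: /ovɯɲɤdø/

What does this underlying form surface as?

[øviɲedø]

/o/ harmonizes with /ø/ ([-back]) → [ø]
/ɯ/ harmonizes with /ø/ ([-back]) → [i]
/ɤ/ harmonizes with /ø/ ([-back]) → [e]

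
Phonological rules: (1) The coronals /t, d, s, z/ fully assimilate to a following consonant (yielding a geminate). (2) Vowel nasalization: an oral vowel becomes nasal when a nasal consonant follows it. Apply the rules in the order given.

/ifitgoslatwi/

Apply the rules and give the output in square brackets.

Rule 1: /t/ before /g/ → [g] (total assimilation)
Rule 1: /s/ before /l/ → [l] (total assimilation)
Rule 1: /t/ before /w/ → [w] (total assimilation)
After rule 1: ifiggollawwi
Rule 2: no segment meets the rule's conditions; no change.

[ifiggollawwi]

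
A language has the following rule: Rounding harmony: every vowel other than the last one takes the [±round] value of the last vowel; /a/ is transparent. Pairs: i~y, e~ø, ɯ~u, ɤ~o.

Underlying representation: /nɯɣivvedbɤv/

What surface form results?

no segment meets the rule's conditions; no change.

[nɯɣivvedbɤv]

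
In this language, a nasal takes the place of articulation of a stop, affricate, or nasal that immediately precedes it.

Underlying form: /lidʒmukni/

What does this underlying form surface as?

/m/ after /dʒ/ (palatal) → [ɲ]
/n/ after /k/ (velar) → [ŋ]

[lidʒɲukŋi]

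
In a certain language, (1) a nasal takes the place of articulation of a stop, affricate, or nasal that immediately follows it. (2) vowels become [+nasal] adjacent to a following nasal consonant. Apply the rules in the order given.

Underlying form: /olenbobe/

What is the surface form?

[olẽmbobe]

Rule 1: /n/ before /b/ (labial) → [m]
After rule 1: olembobe
Rule 2: /e/ before nasal /m/ → [ẽ]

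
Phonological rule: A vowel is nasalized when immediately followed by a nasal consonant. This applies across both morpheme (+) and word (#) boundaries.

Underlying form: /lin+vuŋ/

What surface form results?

[lĩn+vũŋ]

/i/ before nasal /n/ → [ĩ]
/u/ before nasal /ŋ/ → [ũ]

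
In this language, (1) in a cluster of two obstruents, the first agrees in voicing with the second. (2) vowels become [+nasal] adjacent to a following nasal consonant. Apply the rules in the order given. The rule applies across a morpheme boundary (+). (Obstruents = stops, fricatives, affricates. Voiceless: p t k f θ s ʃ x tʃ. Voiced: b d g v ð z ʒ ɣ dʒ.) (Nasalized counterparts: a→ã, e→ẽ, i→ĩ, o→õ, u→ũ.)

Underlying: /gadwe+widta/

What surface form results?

[gadwe+witta]

Rule 1: /d/ before /t/ (voiceless) → [t]
After rule 1: gadwe+witta
Rule 2: no segment meets the rule's conditions; no change.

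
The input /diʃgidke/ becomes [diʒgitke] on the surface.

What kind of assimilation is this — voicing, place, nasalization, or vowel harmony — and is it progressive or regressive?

/ʃ/→[ʒ] /d/→[t].
Each target copies a feature from the following segment, so the direction is regressive.

voicing assimilation, regressive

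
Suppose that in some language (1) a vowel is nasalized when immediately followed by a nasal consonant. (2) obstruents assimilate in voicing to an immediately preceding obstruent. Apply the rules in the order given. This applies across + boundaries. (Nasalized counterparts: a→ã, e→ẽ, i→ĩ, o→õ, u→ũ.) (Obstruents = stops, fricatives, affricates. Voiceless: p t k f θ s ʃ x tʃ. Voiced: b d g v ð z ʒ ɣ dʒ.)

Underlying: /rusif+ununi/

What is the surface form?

[rusif+ũnũni]

Rule 1: /u/ before nasal /n/ → [ũ]
Rule 1: /u/ before nasal /n/ → [ũ]
After rule 1: rusif+ũnũni
Rule 2: no segment meets the rule's conditions; no change.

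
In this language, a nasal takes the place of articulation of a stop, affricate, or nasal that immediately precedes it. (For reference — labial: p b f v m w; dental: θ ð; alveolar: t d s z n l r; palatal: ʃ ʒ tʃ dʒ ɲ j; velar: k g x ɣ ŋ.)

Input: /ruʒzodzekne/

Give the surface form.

[ruʒzodzekŋe]

/n/ after /k/ (velar) → [ŋ]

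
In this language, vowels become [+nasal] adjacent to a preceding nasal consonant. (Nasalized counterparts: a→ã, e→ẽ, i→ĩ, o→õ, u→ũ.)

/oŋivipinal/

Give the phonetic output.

[oŋĩvipinãl]

/i/ after nasal /ŋ/ → [ĩ]
/a/ after nasal /n/ → [ã]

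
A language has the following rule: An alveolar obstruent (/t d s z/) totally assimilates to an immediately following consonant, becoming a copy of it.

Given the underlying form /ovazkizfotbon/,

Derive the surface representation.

/z/ before /k/ → [k] (total assimilation)
/z/ before /f/ → [f] (total assimilation)
/t/ before /b/ → [b] (total assimilation)

[ovakkiffobbon]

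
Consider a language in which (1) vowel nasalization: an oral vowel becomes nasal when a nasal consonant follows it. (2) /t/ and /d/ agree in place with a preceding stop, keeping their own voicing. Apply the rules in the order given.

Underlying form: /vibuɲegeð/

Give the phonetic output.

[vibũɲegeð]

Rule 1: /u/ before nasal /ɲ/ → [ũ]
After rule 1: vibũɲegeð
Rule 2: no segment meets the rule's conditions; no change.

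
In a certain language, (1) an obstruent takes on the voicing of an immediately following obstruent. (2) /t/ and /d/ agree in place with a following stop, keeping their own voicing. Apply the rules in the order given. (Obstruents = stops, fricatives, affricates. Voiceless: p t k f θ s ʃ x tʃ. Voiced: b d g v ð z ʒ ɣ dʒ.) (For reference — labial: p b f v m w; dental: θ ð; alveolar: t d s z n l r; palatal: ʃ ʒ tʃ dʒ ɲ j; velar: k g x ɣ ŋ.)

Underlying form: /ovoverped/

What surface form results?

[ovoverped]

Rule 1: no segment meets the rule's conditions; no change.
After rule 1: ovoverped
Rule 2: no segment meets the rule's conditions; no change.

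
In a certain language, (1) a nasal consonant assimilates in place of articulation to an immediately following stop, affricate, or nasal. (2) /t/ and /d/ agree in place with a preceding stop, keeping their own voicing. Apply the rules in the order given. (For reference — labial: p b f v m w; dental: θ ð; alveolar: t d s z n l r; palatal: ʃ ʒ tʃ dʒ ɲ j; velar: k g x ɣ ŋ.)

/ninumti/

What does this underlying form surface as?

Rule 1: /m/ before /t/ (alveolar) → [n]
After rule 1: ninunti
Rule 2: no segment meets the rule's conditions; no change.

[ninunti]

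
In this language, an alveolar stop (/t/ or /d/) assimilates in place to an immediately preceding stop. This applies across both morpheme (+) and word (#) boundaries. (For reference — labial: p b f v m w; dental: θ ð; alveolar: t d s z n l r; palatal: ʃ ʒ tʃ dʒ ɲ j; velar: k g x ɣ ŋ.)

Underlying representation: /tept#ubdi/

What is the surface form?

/t/ after /p/ (labial) → [p]
/d/ after /b/ (labial) → [b]

[tepp#ubbi]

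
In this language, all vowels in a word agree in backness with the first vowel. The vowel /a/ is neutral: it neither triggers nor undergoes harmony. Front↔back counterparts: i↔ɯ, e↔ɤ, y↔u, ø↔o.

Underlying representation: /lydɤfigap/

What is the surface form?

/ɤ/ harmonizes with /y/ ([-back]) → [e]

[lydefigap]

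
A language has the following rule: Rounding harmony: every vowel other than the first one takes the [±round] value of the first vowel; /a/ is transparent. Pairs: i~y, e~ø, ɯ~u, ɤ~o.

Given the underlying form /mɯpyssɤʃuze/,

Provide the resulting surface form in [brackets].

[mɯpissɤʃɯze]

/y/ harmonizes with /ɯ/ ([-round]) → [i]
/u/ harmonizes with /ɯ/ ([-round]) → [ɯ]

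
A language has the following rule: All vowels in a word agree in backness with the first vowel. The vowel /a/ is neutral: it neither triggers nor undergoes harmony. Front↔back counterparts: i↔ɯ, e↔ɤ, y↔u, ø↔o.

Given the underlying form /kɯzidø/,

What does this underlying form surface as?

[kɯzɯdo]

/i/ harmonizes with /ɯ/ ([+back]) → [ɯ]
/ø/ harmonizes with /ɯ/ ([+back]) → [o]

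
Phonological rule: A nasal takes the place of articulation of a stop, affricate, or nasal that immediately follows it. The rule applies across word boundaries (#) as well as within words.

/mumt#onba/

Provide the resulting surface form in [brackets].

/m/ before /t/ (alveolar) → [n]
/n/ before /b/ (labial) → [m]

[munt#omba]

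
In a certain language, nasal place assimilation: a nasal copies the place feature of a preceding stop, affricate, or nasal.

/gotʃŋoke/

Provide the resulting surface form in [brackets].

/ŋ/ after /tʃ/ (palatal) → [ɲ]

[gotʃɲoke]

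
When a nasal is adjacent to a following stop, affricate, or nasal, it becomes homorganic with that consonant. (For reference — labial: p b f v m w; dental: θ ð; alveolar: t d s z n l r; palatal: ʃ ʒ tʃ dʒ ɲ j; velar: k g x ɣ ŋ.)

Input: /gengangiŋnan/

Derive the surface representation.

[geŋgaŋginnan]

/n/ before /g/ (velar) → [ŋ]
/n/ before /g/ (velar) → [ŋ]
/ŋ/ before /n/ (alveolar) → [n]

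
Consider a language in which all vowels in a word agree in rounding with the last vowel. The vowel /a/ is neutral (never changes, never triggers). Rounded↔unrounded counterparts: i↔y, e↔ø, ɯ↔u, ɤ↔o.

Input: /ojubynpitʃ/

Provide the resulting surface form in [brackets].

/o/ harmonizes with /i/ ([-round]) → [ɤ]
/u/ harmonizes with /i/ ([-round]) → [ɯ]
/y/ harmonizes with /i/ ([-round]) → [i]

[ɤjɯbinpitʃ]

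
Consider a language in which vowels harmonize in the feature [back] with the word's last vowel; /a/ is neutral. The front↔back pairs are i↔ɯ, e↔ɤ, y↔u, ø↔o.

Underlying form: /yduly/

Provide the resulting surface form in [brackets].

/u/ harmonizes with /y/ ([-back]) → [y]

[ydyly]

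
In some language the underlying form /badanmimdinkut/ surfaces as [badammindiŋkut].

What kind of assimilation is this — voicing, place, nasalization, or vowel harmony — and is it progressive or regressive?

place assimilation, regressive

/n/→[m] /m/→[n] /n/→[ŋ].
Each target copies a feature from the following segment, so the direction is regressive.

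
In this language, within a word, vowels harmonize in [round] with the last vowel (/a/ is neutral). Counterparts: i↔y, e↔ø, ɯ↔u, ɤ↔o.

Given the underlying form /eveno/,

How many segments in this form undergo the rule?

/e/ harmonizes with /o/ ([+round]) → [ø]
/e/ harmonizes with /o/ ([+round]) → [ø]
2 segments change.

2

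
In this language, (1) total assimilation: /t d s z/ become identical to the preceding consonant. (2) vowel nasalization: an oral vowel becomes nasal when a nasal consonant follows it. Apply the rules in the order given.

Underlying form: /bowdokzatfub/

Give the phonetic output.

[bowwokkatfub]

Rule 1: /d/ after /w/ → [w] (total assimilation)
Rule 1: /z/ after /k/ → [k] (total assimilation)
After rule 1: bowwokkatfub
Rule 2: no segment meets the rule's conditions; no change.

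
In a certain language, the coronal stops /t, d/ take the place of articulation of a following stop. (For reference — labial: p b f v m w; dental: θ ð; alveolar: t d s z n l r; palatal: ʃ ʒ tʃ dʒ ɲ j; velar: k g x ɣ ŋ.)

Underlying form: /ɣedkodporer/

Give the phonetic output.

[ɣegkobporer]

/d/ before /k/ (velar) → [g]
/d/ before /p/ (labial) → [b]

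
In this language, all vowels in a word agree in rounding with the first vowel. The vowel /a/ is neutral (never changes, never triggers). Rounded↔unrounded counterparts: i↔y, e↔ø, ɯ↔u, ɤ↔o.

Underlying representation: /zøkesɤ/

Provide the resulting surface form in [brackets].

[zøkøso]

/e/ harmonizes with /ø/ ([+round]) → [ø]
/ɤ/ harmonizes with /ø/ ([+round]) → [o]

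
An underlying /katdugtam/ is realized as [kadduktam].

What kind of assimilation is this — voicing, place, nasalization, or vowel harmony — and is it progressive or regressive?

voicing assimilation, regressive

/t/→[d] /g/→[k].
Each target copies a feature from the following segment, so the direction is regressive.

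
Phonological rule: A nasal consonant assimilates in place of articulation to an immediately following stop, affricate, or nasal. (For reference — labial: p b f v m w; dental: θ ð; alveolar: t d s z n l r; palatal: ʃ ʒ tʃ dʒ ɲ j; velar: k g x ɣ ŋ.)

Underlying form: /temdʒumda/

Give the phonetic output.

/m/ before /dʒ/ (palatal) → [ɲ]
/m/ before /d/ (alveolar) → [n]

[teɲdʒunda]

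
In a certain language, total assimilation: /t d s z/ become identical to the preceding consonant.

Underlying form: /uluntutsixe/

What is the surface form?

/t/ after /n/ → [n] (total assimilation)
/s/ after /t/ → [t] (total assimilation)

[ulunnuttixe]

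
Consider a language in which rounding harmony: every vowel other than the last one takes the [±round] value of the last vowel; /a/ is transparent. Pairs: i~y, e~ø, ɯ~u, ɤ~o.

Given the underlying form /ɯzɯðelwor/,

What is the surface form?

[uzuðølwor]

/ɯ/ harmonizes with /o/ ([+round]) → [u]
/ɯ/ harmonizes with /o/ ([+round]) → [u]
/e/ harmonizes with /o/ ([+round]) → [ø]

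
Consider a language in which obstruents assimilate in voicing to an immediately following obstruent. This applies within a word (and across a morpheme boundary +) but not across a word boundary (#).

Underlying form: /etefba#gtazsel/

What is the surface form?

[etevba#ktassel]

/f/ before /b/ (voiced) → [v]
/g/ before /t/ (voiceless) → [k]
/z/ before /s/ (voiceless) → [s]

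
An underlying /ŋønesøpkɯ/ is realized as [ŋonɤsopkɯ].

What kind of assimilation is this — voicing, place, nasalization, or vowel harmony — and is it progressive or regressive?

/ø/→[o] /e/→[ɤ] /ø/→[o].
Vowels agree with the last vowel, so the harmony is regressive.

vowel harmony, regressive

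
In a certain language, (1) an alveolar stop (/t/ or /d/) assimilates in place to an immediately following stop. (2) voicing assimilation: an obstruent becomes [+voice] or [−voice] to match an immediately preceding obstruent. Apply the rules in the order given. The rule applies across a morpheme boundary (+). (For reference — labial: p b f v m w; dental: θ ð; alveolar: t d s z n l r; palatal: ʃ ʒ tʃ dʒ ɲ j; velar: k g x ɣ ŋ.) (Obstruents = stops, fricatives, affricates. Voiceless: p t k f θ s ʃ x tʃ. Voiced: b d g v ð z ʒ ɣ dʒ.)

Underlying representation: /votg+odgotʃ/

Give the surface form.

[vokk+oggotʃ]

Rule 1: /t/ before /g/ (velar) → [k]
Rule 1: /d/ before /g/ (velar) → [g]
After rule 1: vokg+oggotʃ
Rule 2: /g/ after /k/ (voiceless) → [k]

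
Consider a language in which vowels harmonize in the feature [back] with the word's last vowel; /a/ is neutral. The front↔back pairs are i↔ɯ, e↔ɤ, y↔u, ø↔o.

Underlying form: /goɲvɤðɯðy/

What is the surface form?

[gøɲveðiðy]

/o/ harmonizes with /y/ ([-back]) → [ø]
/ɤ/ harmonizes with /y/ ([-back]) → [e]
/ɯ/ harmonizes with /y/ ([-back]) → [i]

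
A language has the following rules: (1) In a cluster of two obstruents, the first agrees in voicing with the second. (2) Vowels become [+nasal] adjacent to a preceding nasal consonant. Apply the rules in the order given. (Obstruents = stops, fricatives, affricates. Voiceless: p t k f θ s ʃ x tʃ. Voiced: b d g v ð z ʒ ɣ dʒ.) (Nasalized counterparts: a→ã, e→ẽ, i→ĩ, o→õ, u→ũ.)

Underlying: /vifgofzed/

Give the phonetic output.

Rule 1: /f/ before /g/ (voiced) → [v]
Rule 1: /f/ before /z/ (voiced) → [v]
After rule 1: vivgovzed
Rule 2: no segment meets the rule's conditions; no change.

[vivgovzed]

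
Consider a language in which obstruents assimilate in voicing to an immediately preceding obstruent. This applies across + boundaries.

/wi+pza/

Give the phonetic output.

/z/ after /p/ (voiceless) → [s]

[wi+psa]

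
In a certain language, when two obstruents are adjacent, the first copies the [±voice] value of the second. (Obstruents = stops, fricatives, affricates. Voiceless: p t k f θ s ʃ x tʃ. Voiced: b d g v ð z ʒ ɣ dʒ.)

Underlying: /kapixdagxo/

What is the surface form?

/x/ before /d/ (voiced) → [ɣ]
/g/ before /x/ (voiceless) → [k]

[kapiɣdakxo]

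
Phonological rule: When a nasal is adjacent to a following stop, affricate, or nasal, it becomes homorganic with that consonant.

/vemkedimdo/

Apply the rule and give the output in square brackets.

/m/ before /k/ (velar) → [ŋ]
/m/ before /d/ (alveolar) → [n]

[veŋkedindo]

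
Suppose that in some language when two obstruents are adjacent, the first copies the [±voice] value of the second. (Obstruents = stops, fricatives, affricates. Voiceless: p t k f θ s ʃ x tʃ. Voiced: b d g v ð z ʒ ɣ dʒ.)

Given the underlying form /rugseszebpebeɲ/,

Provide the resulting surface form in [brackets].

/g/ before /s/ (voiceless) → [k]
/s/ before /z/ (voiced) → [z]
/b/ before /p/ (voiceless) → [p]

[ruksezzeppebeɲ]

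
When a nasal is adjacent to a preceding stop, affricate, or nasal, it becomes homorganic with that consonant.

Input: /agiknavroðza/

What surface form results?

/n/ after /k/ (velar) → [ŋ]

[agikŋavroðza]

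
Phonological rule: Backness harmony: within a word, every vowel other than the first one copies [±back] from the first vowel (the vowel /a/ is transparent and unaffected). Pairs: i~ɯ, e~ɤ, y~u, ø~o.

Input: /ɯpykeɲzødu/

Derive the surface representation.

/y/ harmonizes with /ɯ/ ([+back]) → [u]
/e/ harmonizes with /ɯ/ ([+back]) → [ɤ]
/ø/ harmonizes with /ɯ/ ([+back]) → [o]

[ɯpukɤɲzodu]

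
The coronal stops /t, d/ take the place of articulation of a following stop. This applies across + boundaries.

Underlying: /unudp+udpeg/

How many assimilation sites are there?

/d/ before /p/ (labial) → [b]
/d/ before /p/ (labial) → [b]
2 segments change.

2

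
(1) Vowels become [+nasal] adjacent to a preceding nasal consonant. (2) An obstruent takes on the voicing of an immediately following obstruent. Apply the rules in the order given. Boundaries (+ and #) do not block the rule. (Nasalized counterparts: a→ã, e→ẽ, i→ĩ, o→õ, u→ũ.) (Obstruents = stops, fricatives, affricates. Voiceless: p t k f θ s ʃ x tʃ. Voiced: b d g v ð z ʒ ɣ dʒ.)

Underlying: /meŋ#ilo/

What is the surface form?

Rule 1: /e/ after nasal /m/ → [ẽ]
Rule 1: /i/ after nasal /ŋ/ → [ĩ]
After rule 1: mẽŋ#ĩlo
Rule 2: no segment meets the rule's conditions; no change.

[mẽŋ#ĩlo]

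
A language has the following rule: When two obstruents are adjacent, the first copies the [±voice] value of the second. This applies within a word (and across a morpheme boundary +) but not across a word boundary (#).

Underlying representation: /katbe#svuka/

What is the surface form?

/t/ before /b/ (voiced) → [d]
/s/ before /v/ (voiced) → [z]

[kadbe#zvuka]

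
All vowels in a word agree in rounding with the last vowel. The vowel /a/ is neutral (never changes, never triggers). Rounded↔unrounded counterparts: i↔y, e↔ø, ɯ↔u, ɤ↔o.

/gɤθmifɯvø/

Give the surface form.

/ɤ/ harmonizes with /ø/ ([+round]) → [o]
/i/ harmonizes with /ø/ ([+round]) → [y]
/ɯ/ harmonizes with /ø/ ([+round]) → [u]

[goθmyfuvø]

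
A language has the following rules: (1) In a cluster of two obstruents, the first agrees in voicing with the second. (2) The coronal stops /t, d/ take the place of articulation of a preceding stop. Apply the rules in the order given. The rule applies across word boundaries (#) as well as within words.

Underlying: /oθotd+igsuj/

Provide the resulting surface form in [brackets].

[oθodd+iksuj]

Rule 1: /t/ before /d/ (voiced) → [d]
Rule 1: /g/ before /s/ (voiceless) → [k]
After rule 1: oθodd+iksuj
Rule 2: no segment meets the rule's conditions; no change.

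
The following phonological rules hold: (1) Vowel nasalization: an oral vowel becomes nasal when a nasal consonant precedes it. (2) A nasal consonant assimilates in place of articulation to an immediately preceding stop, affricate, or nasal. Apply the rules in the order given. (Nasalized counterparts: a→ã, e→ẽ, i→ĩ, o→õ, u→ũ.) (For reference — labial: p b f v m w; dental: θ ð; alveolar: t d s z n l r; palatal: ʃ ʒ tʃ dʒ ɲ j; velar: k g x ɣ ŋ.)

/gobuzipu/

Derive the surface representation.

[gobuzipu]

Rule 1: no segment meets the rule's conditions; no change.
After rule 1: gobuzipu
Rule 2: no segment meets the rule's conditions; no change.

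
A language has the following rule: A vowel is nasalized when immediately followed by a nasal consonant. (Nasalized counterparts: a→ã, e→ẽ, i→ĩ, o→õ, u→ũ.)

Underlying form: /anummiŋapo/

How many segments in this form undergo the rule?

/a/ before nasal /n/ → [ã]
/u/ before nasal /m/ → [ũ]
/i/ before nasal /ŋ/ → [ĩ]
3 segments change.

3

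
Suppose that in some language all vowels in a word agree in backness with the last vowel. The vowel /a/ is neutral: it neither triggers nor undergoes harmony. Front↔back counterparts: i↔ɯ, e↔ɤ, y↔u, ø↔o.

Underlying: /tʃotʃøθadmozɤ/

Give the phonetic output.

/ø/ harmonizes with /ɤ/ ([+back]) → [o]

[tʃotʃoθadmozɤ]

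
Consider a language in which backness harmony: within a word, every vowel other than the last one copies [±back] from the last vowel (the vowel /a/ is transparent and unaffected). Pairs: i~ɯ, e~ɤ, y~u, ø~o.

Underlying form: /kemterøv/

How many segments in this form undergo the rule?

0

No segment meets the rule's conditions.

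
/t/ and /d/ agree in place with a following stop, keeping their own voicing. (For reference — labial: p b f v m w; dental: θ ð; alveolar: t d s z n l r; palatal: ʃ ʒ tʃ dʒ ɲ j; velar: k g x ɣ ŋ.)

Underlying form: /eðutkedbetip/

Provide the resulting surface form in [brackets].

[eðukkebbetip]

/t/ before /k/ (velar) → [k]
/d/ before /b/ (labial) → [b]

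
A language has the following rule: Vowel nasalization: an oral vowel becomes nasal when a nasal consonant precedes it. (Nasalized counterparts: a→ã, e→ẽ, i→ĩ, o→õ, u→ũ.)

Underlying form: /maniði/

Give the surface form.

[mãnĩði]

/a/ after nasal /m/ → [ã]
/i/ after nasal /n/ → [ĩ]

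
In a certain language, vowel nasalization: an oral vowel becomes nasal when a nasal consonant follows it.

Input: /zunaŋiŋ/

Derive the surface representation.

[zũnãŋĩŋ]

/u/ before nasal /n/ → [ũ]
/a/ before nasal /ŋ/ → [ã]
/i/ before nasal /ŋ/ → [ĩ]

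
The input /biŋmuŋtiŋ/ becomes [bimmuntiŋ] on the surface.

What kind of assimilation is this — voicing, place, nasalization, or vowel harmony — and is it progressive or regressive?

place assimilation, regressive

/ŋ/→[m] /ŋ/→[n].
Each target copies a feature from the following segment, so the direction is regressive.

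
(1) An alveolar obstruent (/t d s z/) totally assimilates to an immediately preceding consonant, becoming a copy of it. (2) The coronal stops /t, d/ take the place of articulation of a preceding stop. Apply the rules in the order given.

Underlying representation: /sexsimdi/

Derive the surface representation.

Rule 1: /s/ after /x/ → [x] (total assimilation)
Rule 1: /d/ after /m/ → [m] (total assimilation)
After rule 1: sexximmi
Rule 2: no segment meets the rule's conditions; no change.

[sexximmi]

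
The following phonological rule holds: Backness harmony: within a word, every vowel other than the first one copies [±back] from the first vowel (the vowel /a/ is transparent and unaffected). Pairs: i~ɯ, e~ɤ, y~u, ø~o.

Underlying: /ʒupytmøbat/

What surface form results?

/y/ harmonizes with /u/ ([+back]) → [u]
/ø/ harmonizes with /u/ ([+back]) → [o]

[ʒuputmobat]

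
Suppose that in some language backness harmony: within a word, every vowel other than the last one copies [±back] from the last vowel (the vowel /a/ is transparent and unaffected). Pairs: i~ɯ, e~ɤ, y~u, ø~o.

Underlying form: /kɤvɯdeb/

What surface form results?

[kevideb]

/ɤ/ harmonizes with /e/ ([-back]) → [e]
/ɯ/ harmonizes with /e/ ([-back]) → [i]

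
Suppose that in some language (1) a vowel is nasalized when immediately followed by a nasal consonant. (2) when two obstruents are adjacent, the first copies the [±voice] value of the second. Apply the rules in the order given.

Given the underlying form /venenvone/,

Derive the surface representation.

[vẽnẽnvõne]

Rule 1: /e/ before nasal /n/ → [ẽ]
Rule 1: /e/ before nasal /n/ → [ẽ]
Rule 1: /o/ before nasal /n/ → [õ]
After rule 1: vẽnẽnvõne
Rule 2: no segment meets the rule's conditions; no change.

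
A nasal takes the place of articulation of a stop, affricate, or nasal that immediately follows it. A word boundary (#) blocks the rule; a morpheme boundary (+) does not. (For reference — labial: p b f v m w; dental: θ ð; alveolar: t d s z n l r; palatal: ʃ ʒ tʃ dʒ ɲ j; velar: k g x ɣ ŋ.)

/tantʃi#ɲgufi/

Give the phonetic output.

[taɲtʃi#ŋgufi]

/n/ before /tʃ/ (palatal) → [ɲ]
/ɲ/ before /g/ (velar) → [ŋ]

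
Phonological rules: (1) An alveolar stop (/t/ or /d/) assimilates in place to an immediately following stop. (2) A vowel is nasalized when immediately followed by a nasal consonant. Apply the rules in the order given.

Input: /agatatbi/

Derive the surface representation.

Rule 1: /t/ before /b/ (labial) → [p]
After rule 1: agatapbi
Rule 2: no segment meets the rule's conditions; no change.

[agatapbi]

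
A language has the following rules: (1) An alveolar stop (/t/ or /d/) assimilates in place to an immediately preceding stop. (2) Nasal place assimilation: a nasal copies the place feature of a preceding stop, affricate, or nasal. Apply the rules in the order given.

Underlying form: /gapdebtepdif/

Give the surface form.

Rule 1: /d/ after /p/ (labial) → [b]
Rule 1: /t/ after /b/ (labial) → [p]
Rule 1: /d/ after /p/ (labial) → [b]
After rule 1: gapbebpepbif
Rule 2: no segment meets the rule's conditions; no change.

[gapbebpepbif]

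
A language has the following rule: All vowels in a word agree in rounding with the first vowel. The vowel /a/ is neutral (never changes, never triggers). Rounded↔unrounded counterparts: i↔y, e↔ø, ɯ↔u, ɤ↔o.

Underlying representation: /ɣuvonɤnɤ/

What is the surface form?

/ɤ/ harmonizes with /u/ ([+round]) → [o]
/ɤ/ harmonizes with /u/ ([+round]) → [o]

[ɣuvonono]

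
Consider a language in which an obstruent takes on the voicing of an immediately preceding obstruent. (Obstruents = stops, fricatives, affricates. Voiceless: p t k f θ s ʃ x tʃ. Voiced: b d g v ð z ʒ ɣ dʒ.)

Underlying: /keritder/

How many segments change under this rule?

1

/d/ after /t/ (voiceless) → [t]
1 segment changes.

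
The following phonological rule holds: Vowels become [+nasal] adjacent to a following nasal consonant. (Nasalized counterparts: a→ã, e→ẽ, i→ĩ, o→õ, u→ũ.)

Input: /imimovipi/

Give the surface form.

[ĩmĩmovipi]

/i/ before nasal /m/ → [ĩ]
/i/ before nasal /m/ → [ĩ]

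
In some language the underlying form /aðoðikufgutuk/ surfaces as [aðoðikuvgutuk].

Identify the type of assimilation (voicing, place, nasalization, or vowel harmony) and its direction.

voicing assimilation, regressive

/f/→[v].
Each target copies a feature from the following segment, so the direction is regressive.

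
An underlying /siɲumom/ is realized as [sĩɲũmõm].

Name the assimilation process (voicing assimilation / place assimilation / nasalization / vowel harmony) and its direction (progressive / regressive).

nasalization, regressive

/i/→[ĩ] /u/→[ũ] /o/→[õ].
Each target copies a feature from the following segment, so the direction is regressive.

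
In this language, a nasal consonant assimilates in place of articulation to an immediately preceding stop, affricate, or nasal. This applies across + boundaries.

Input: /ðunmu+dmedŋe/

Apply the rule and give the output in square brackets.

[ðunnu+dnedne]

/m/ after /n/ (alveolar) → [n]
/m/ after /d/ (alveolar) → [n]
/ŋ/ after /d/ (alveolar) → [n]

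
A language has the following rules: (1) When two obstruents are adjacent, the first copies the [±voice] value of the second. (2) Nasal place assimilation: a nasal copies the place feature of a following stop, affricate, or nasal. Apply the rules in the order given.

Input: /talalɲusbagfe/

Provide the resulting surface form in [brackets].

Rule 1: /s/ before /b/ (voiced) → [z]
Rule 1: /g/ before /f/ (voiceless) → [k]
After rule 1: talalɲuzbakfe
Rule 2: no segment meets the rule's conditions; no change.

[talalɲuzbakfe]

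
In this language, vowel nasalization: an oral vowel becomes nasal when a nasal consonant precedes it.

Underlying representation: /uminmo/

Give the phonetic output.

[umĩnmõ]

/i/ after nasal /m/ → [ĩ]
/o/ after nasal /m/ → [õ]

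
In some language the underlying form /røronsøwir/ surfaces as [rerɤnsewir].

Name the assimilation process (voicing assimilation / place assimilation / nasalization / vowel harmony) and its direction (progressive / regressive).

vowel harmony, regressive

/ø/→[e] /o/→[ɤ] /ø/→[e].
Vowels agree with the last vowel, so the harmony is regressive.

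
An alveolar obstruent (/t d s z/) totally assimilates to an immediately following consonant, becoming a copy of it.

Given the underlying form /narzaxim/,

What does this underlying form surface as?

no segment meets the rule's conditions; no change.

[narzaxim]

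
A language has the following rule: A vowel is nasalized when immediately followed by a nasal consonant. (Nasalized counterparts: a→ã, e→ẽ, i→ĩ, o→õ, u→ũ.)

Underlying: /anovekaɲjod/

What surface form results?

[ãnovekãɲjod]

/a/ before nasal /n/ → [ã]
/a/ before nasal /ɲ/ → [ã]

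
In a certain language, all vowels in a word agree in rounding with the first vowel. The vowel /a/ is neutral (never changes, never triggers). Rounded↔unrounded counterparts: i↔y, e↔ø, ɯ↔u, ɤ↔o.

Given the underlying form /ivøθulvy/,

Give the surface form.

[iveθɯlvi]

/ø/ harmonizes with /i/ ([-round]) → [e]
/u/ harmonizes with /i/ ([-round]) → [ɯ]
/y/ harmonizes with /i/ ([-round]) → [i]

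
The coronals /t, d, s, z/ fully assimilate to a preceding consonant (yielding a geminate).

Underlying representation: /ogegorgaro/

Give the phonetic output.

no segment meets the rule's conditions; no change.

[ogegorgaro]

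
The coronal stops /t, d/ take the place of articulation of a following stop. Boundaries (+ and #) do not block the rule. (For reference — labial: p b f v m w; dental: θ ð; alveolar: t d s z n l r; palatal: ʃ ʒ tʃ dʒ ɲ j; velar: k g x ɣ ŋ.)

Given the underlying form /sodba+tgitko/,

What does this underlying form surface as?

/d/ before /b/ (labial) → [b]
/t/ before /g/ (velar) → [k]
/t/ before /k/ (velar) → [k]

[sobba+kgikko]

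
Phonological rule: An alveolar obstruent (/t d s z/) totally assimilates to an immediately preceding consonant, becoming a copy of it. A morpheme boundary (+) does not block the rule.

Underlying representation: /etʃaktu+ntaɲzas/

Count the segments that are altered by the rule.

/t/ after /k/ → [k] (total assimilation)
/t/ after /n/ → [n] (total assimilation)
/z/ after /ɲ/ → [ɲ] (total assimilation)
3 segments change.

3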